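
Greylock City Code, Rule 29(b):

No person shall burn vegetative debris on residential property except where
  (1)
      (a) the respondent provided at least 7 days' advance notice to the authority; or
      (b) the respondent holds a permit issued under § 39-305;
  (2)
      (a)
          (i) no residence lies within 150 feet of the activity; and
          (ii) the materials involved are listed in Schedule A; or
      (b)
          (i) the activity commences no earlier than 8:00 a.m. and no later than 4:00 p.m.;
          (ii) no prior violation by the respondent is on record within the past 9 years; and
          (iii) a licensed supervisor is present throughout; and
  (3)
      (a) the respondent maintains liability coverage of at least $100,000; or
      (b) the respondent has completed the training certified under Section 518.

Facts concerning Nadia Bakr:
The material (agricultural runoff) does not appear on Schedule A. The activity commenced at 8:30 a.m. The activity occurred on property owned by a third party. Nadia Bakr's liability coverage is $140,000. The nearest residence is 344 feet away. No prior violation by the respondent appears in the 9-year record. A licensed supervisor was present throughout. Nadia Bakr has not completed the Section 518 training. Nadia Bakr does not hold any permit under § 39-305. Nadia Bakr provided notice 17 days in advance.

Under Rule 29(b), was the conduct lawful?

(a) ≥7 days' notice — met.
(b) holds permit — not satisfied.
So (1) is satisfied (T OR F).
(i) no residence in 150 ft — satisfied.
(ii) Schedule A material — not met.
So (a) is not satisfied (T AND F).
(i) start within hours — holds.
(ii) no prior violation — met.
(iii) supervisor present — met.
So (b) is satisfied (T AND T AND T).
(2): F OR T → true.
(a) coverage ≥ $100,000 — met.
(b) training certified — fails.
(3): T OR F → true.
Overall = T AND T AND T = true.

Yes — lawful.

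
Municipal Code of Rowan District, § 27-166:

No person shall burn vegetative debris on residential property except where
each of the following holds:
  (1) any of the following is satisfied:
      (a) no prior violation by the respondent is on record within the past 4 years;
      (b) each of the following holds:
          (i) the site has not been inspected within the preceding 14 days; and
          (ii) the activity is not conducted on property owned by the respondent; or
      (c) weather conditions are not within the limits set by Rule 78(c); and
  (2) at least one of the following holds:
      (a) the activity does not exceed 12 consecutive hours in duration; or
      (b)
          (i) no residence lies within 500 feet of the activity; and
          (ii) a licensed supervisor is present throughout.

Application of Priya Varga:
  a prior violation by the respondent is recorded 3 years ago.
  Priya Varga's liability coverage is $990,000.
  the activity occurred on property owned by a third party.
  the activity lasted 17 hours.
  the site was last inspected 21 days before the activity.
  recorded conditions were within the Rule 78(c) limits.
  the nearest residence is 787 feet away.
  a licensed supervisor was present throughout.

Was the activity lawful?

(a) no prior violation — fails.
(i) not (site inspected) — satisfied.
(ii) not (own property) — holds.
So (b) is satisfied (T AND T).
(c) not (weather ok) — not satisfied.
So (1) is satisfied (F OR T OR F).
(a) ≤ 12 hrs duration — fails.
(i) no residence in 500 ft — holds.
(ii) supervisor present — met.
So (b) is satisfied (T AND T).
(2) = F OR T = true.
So Overall is satisfied (T AND T).

Yes — lawful.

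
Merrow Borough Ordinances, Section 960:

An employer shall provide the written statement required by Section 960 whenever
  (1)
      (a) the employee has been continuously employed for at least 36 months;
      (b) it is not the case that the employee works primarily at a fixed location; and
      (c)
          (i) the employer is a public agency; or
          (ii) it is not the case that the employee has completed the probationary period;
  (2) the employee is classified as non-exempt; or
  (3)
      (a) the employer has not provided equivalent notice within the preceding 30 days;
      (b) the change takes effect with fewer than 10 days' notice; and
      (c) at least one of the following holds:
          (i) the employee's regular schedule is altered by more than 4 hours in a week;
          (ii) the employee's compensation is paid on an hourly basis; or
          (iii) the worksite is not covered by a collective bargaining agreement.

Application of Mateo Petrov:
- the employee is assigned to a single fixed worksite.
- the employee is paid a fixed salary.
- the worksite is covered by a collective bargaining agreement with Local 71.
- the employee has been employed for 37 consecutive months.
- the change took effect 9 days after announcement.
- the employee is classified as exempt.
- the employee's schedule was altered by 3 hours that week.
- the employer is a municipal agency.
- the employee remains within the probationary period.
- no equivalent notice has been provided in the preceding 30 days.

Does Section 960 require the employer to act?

(a) tenure ≥ 36 mo. — satisfied.
(b) not (fixed location) — not satisfied.
(i) public agency — met.
(ii) not (past probation) — holds.
(c) = T OR T = true.
So (1) is not satisfied (T AND F AND T).
(2) non-exempt — not met.
(a) no recent notice — met.
(b) < 10 days' notice — met.
(i) schedule shift > 4h — fails.
(ii) hourly-paid — fails.
(iii) no CBA — not met.
So (c) is not satisfied (F OR F OR F).
(3): T AND T AND F → false.
So Overall is not satisfied (F OR F OR F).

No — not required.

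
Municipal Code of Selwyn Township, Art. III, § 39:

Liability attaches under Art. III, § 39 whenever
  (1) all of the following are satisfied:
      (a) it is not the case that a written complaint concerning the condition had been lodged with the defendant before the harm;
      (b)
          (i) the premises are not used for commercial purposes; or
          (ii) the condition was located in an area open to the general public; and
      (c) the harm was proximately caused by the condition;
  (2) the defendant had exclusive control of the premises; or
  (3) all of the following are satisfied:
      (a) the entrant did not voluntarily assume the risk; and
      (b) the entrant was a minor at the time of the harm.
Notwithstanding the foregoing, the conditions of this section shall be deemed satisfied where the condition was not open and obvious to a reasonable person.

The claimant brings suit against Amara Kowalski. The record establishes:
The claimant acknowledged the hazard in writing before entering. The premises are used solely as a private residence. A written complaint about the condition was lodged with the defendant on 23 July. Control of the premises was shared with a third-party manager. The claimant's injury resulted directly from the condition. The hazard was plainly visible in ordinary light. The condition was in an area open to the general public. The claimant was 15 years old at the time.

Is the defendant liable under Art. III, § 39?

No — not liable.

(a) not (complaint lodged) — fails.
(i) not (commercial use) — holds.
(ii) public area — holds.
So (b) is satisfied (T OR T).
(c) proximate cause — holds.
(1) = F AND T AND T = false.
(2) exclusive control — not satisfied.
(a) no assumed risk — fails.
(b) entrant a minor — met.
(3) = F AND T = false.
Overall = F OR F OR F = false.
Exception (not open/obvious) — not satisfied.
Result: main false OR exception false → false.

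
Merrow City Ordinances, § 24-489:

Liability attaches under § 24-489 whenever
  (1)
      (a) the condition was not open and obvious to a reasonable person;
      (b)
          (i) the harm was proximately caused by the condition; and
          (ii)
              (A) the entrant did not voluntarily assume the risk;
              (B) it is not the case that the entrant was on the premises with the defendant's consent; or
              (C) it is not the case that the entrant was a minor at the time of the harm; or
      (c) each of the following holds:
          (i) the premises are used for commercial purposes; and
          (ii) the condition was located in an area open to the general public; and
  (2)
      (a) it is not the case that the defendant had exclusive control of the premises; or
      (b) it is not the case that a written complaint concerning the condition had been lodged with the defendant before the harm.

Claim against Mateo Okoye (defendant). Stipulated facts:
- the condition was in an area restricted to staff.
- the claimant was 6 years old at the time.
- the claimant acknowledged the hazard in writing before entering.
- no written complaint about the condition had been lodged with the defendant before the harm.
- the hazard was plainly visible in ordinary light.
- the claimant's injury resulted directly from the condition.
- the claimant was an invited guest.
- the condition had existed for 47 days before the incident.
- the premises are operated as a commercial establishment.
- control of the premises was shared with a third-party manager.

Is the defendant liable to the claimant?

(a) not open/obvious — not met.
(i) proximate cause — satisfied.
(A) no assumed risk — not met.
(B) not (consent to enter) — not met.
(C) not (entrant a minor) — fails.
(ii): F OR F OR F → false.
(b) = T AND F = false.
(i) commercial use — met.
(ii) public area — not met.
So (c) is not satisfied (T AND F).
So (1) is not satisfied (F OR F OR F).
(a) not (exclusive control) — holds.
(b) not (complaint lodged) — met.
(2): T OR T → true.
Overall: F AND T → false.

No — not liable.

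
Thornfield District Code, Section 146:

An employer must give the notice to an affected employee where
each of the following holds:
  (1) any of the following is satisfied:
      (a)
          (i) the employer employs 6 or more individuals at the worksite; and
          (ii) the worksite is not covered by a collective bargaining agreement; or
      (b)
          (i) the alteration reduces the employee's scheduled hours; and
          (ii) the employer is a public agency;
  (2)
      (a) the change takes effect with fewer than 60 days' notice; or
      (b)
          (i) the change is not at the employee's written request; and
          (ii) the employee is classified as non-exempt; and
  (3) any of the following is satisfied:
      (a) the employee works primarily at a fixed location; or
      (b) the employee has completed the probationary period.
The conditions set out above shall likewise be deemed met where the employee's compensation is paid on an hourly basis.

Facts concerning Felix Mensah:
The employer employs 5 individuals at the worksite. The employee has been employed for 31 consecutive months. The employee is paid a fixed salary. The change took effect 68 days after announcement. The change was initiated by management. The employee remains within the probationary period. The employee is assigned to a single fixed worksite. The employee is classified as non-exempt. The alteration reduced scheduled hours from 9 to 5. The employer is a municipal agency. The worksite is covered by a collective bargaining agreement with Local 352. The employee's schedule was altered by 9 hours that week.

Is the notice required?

(i) ≥ 6 at site — fails.
(ii) no CBA — fails.
So (a) is not satisfied (F AND F).
(i) hours reduced — satisfied.
(ii) public agency — holds.
So (b) is satisfied (T AND T).
So (1) is satisfied (F OR T).
(a) < 60 days' notice — not met.
(i) not employee-requested — holds.
(ii) non-exempt — met.
(b) = T AND T = true.
(2): F OR T → true.
(a) fixed location — holds.
(b) past probation — not met.
(3) = T OR F = true.
Overall = T AND T AND T = true.
Exception (hourly-paid) — not satisfied.
Result: main true OR exception false → true.

Yes — required.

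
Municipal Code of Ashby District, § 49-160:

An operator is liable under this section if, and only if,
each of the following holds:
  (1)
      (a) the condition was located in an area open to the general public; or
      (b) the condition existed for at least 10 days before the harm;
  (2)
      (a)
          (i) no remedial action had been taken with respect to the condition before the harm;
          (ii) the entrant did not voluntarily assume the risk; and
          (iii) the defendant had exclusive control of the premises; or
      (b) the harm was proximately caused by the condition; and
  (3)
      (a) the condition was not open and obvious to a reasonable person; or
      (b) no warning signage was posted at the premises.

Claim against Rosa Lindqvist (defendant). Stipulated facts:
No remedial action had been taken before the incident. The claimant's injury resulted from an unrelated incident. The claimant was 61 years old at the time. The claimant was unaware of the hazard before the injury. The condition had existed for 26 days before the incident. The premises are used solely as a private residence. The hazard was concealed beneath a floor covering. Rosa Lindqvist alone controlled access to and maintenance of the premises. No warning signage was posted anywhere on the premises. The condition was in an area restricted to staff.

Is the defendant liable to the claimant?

Yes — liable.

(a) public area — fails.
(b) condition ≥10 days old — satisfied.
(1) = F OR T = true.
(i) no remedial action — satisfied.
(ii) no assumed risk — met.
(iii) exclusive control — met.
So (a) is satisfied (T AND T AND T).
(b) proximate cause — not satisfied.
(2) = T OR F = true.
(a) not open/obvious — satisfied.
(b) no signage posted — satisfied.
(3) = T OR T = true.
Overall = T AND T AND T = true.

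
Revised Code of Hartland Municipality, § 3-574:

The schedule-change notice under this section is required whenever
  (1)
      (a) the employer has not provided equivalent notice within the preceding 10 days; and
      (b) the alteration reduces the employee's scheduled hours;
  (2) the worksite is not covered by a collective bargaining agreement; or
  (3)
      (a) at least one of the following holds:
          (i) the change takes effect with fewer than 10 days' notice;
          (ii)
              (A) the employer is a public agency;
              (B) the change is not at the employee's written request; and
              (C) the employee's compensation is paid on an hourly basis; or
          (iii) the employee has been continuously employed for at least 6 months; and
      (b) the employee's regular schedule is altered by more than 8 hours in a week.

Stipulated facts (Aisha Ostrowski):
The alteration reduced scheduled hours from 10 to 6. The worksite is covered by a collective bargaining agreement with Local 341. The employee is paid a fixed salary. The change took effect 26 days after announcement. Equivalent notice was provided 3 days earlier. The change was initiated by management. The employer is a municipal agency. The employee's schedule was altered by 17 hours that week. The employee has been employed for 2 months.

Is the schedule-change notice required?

No — not required.

(a) no recent notice — not satisfied.
(b) hours reduced — met.
So (1) is not satisfied (F AND T).
(2) no CBA — not satisfied.
(i) < 10 days' notice — not met.
(A) public agency — satisfied.
(B) not employee-requested — met.
(C) hourly-paid — not met.
(ii) = T AND T AND F = false.
(iii) tenure ≥ 6 mo. — not satisfied.
So (a) is not satisfied (F OR F OR F).
(b) schedule shift > 8h — met.
(3): F AND T → false.
Overall = F OR F OR F = false.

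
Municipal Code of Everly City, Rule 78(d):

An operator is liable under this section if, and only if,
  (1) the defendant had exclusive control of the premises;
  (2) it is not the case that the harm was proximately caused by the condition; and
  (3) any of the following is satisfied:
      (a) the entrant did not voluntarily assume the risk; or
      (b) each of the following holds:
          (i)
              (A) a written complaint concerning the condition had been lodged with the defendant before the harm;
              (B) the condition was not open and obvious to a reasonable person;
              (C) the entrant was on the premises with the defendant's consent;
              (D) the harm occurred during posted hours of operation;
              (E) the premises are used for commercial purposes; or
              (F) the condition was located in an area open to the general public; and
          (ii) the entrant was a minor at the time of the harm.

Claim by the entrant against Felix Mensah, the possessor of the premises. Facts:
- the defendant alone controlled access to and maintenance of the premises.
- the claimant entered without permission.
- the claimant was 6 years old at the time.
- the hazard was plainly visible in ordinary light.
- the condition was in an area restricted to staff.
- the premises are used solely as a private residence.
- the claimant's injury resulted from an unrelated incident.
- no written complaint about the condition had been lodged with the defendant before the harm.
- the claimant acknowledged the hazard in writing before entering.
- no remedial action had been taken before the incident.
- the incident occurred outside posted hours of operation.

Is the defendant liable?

No — not liable.

(1) exclusive control — satisfied.
(2) not (proximate cause) — holds.
(a) no assumed risk — fails.
(A) complaint lodged — fails.
(B) not open/obvious — fails.
(C) consent to enter — not met.
(D) during posted hours — not met.
(E) commercial use — fails.
(F) public area — not met.
So (i) is not satisfied (F OR F OR F OR F OR F OR F).
(ii) entrant a minor — holds.
(b) = F AND T = false.
(3): F OR F → false.
So Overall is not satisfied (T AND T AND F).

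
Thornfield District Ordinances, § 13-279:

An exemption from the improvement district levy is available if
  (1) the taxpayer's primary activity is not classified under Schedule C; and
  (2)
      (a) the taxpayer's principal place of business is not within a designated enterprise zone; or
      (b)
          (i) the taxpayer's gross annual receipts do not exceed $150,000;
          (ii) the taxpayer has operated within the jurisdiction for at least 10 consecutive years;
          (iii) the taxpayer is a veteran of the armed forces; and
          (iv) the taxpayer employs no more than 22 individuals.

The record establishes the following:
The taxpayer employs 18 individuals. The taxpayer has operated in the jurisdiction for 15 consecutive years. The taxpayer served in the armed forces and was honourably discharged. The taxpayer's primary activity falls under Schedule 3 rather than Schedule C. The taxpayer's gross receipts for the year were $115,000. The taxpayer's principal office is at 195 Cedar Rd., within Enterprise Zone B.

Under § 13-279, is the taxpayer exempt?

(1) not (Schedule C activity) — met.
(a) not (in enterprise zone) — not satisfied.
(i) receipts ≤ $150,000 — holds.
(ii) ≥ 10 yrs in jurisdiction — holds.
(iii) veteran — satisfied.
(iv) ≤ 22 employees — satisfied.
So (b) is satisfied (T AND T AND T AND T).
So (2) is satisfied (F OR T).
Overall = T AND T = true.

Yes — exempt.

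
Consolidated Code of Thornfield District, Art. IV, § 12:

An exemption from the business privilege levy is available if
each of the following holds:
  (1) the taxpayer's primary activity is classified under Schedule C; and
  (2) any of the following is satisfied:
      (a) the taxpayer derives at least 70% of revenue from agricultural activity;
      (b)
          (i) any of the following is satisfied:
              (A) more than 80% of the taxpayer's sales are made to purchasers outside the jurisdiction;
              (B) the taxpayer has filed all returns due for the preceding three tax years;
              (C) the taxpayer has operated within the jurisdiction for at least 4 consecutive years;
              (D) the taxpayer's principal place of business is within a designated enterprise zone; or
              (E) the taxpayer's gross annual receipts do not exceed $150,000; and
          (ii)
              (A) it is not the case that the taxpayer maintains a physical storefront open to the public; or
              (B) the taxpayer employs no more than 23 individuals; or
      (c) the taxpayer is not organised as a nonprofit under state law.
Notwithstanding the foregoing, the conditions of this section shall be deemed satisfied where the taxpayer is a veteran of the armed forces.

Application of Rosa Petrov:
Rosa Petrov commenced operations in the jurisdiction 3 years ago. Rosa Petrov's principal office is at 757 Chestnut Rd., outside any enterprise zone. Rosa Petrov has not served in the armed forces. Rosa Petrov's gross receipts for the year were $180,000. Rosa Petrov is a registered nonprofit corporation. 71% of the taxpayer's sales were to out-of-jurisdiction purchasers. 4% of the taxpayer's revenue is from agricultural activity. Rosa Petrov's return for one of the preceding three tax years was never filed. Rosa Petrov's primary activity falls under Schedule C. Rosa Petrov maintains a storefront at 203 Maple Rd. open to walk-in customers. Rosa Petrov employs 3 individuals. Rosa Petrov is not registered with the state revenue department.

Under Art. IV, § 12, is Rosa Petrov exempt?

No — not exempt.

(1) Schedule C activity — holds.
(a) ≥70% agricultural — not satisfied.
(A) >80% out-of-jur. sales — not satisfied.
(B) returns current — fails.
(C) ≥ 4 yrs in jurisdiction — not met.
(D) in enterprise zone — not satisfied.
(E) receipts ≤ $150,000 — fails.
So (i) is not satisfied (F OR F OR F OR F OR F).
(A) not (has storefront) — not satisfied.
(B) ≤ 23 employees — met.
(ii) = F OR T = true.
(b) = F AND T = false.
(c) not (nonprofit) — fails.
(2) = F OR F OR F = false.
So Overall is not satisfied (T AND F).
Exception (veteran) — not satisfied.
Result: main false OR exception false → false.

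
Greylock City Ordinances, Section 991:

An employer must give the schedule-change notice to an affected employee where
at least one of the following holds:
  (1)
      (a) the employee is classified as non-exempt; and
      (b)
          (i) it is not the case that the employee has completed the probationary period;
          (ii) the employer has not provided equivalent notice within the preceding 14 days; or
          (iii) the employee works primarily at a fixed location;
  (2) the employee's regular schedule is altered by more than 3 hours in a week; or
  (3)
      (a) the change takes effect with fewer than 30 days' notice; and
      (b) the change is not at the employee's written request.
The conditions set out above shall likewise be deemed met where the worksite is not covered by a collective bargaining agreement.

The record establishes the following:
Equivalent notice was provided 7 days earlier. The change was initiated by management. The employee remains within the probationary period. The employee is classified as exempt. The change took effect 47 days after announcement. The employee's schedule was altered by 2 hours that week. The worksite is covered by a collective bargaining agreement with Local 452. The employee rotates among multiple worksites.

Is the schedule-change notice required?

(a) non-exempt — not satisfied.
(i) not (past probation) — holds.
(ii) no recent notice — not met.
(iii) fixed location — fails.
(b): T OR F OR F → true.
So (1) is not satisfied (F AND T).
(2) schedule shift > 3h — not satisfied.
(a) < 30 days' notice — not met.
(b) not employee-requested — holds.
(3): F AND T → false.
So Overall is not satisfied (F OR F OR F).
Exception (no CBA) — not satisfied.
Result: main false OR exception false → false.

No — not required.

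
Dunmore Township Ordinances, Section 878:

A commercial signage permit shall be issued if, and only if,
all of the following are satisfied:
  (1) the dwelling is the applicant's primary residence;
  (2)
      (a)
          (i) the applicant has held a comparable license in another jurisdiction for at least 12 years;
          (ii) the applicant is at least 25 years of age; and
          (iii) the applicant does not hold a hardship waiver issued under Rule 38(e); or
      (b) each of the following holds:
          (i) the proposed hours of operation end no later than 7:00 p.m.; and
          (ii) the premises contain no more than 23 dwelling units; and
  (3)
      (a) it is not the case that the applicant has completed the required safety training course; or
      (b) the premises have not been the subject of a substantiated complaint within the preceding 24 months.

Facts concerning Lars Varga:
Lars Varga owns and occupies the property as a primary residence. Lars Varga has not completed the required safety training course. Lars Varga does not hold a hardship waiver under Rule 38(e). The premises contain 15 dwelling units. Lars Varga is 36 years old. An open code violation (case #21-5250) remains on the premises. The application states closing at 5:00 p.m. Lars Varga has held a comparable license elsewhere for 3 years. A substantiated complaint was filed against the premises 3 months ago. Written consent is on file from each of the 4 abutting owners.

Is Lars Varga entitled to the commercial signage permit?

Yes — granted.

(1) primary residence — holds.
(i) prior license ≥ 12 yr — fails.
(ii) age ≥ 25 — met.
(iii) not (hardship waiver) — satisfied.
So (a) is not satisfied (F AND T AND T).
(i) closes by 7 p.m. — holds.
(ii) ≤ 23 units — holds.
So (b) is satisfied (T AND T).
(2) = F OR T = true.
(a) not (safety training) — met.
(b) no complaint in 24 mo. — not met.
(3): T OR F → true.
Overall: T AND T AND T → true.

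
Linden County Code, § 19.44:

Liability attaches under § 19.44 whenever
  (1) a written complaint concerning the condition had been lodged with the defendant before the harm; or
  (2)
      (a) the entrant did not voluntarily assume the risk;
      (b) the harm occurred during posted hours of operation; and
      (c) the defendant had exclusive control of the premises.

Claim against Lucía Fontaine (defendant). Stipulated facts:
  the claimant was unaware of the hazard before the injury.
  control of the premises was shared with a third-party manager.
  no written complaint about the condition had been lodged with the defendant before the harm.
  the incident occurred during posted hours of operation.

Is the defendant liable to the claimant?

No — not liable.

(1) complaint lodged — fails.
(a) no assumed risk — satisfied.
(b) during posted hours — satisfied.
(c) exclusive control — not satisfied.
So (2) is not satisfied (T AND T AND F).
So Overall is not satisfied (F OR F).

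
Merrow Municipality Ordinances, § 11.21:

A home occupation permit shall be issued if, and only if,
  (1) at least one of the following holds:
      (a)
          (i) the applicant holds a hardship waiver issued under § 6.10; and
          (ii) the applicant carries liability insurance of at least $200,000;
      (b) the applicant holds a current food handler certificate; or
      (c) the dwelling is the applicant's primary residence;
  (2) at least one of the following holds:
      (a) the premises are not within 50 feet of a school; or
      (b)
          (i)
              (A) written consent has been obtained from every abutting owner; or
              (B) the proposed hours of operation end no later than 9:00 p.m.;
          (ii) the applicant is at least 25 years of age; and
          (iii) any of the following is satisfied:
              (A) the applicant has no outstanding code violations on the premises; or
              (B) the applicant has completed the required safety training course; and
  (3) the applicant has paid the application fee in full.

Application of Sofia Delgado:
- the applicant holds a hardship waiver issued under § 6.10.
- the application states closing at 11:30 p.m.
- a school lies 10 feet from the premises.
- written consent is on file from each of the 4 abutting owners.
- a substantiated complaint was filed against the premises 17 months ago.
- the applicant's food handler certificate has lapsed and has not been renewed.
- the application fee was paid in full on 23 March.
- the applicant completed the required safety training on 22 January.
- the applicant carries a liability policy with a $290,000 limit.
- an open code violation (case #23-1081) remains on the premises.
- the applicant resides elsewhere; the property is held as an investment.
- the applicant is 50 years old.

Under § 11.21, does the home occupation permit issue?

Yes — granted.

(i) hardship waiver — holds.
(ii) insurance ≥ $200,000 — satisfied.
(a) = T AND T = true.
(b) food handler cert. — not satisfied.
(c) primary residence — not satisfied.
(1): T OR F OR F → true.
(a) ≥50 ft from school — not met.
(A) all abutters consent — holds.
(B) closes by 9 p.m. — fails.
So (i) is satisfied (T OR F).
(ii) age ≥ 25 — holds.
(A) no code violations — not met.
(B) safety training — holds.
(iii): F OR T → true.
(b) = T AND T AND T = true.
(2) = F OR T = true.
(3) fee paid — met.
Overall: T AND T AND T → true.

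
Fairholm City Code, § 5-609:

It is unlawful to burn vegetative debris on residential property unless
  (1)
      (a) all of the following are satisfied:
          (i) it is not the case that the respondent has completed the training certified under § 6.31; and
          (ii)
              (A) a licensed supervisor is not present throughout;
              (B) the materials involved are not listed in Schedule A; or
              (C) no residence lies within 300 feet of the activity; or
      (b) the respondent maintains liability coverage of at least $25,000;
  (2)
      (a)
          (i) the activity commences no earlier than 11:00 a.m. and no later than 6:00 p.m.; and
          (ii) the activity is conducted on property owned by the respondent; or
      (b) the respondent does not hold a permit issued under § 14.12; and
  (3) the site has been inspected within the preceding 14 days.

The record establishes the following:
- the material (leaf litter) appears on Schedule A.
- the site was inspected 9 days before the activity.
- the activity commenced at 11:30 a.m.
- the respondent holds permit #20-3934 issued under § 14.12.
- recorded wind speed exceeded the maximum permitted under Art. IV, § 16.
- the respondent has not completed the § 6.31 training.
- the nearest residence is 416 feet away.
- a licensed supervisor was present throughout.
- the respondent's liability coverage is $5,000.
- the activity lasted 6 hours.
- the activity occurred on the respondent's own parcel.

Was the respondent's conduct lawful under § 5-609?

Yes — lawful.

(i) not (training certified) — met.
(A) not (supervisor present) — not met.
(B) not (Schedule A material) — fails.
(C) no residence in 300 ft — holds.
So (ii) is satisfied (F OR F OR T).
So (a) is satisfied (T AND T).
(b) coverage ≥ $25,000 — not satisfied.
(1) = T OR F = true.
(i) start within hours — satisfied.
(ii) own property — met.
(a) = T AND T = true.
(b) not (holds permit) — fails.
(2) = T OR F = true.
(3) site inspected — met.
So Overall is satisfied (T AND T AND T).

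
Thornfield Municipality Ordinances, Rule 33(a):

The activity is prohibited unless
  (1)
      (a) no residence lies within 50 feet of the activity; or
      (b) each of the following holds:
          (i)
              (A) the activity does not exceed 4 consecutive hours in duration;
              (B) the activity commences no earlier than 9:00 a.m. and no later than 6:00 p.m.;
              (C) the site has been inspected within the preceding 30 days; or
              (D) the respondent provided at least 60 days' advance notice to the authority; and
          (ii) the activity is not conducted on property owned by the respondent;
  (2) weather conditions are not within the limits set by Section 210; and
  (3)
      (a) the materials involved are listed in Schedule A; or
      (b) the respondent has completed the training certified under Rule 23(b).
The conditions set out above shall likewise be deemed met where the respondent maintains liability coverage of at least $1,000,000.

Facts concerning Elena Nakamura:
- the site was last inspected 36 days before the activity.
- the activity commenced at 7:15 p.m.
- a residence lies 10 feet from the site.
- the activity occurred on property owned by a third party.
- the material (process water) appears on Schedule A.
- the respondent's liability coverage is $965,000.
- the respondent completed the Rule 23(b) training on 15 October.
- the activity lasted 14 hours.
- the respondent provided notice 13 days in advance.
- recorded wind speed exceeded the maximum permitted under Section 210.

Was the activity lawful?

(a) no residence in 50 ft — fails.
(A) ≤ 4 hrs duration — fails.
(B) start within hours — not satisfied.
(C) site inspected — fails.
(D) ≥60 days' notice — not met.
(i): F OR F OR F OR F → false.
(ii) not (own property) — satisfied.
(b): F AND T → false.
(1) = F OR F = false.
(2) not (weather ok) — satisfied.
(a) Schedule A material — holds.
(b) training certified — satisfied.
(3) = T OR T = true.
Overall: F AND T AND T → false.
Exception (coverage ≥ $1,000,000) — not satisfied.
Result: main false OR exception false → false.

No — unlawful.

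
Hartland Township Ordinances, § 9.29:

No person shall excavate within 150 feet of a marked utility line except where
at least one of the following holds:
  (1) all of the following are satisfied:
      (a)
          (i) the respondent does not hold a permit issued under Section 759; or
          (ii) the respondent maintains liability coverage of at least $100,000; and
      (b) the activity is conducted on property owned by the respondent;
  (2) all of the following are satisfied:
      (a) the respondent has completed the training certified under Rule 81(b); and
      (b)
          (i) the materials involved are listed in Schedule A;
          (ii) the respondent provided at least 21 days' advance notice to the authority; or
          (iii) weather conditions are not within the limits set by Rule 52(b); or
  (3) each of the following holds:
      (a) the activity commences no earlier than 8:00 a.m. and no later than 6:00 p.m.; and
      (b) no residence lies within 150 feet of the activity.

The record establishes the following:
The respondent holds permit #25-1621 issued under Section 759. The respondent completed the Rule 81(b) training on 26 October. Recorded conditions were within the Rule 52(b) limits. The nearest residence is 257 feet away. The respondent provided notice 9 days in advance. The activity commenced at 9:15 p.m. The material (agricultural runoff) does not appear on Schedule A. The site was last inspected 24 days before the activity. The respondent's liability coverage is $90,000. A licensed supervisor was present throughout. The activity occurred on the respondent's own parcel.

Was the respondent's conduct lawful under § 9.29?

No — unlawful.

(i) not (holds permit) — not met.
(ii) coverage ≥ $100,000 — not satisfied.
(a): F OR F → false.
(b) own property — met.
So (1) is not satisfied (F AND T).
(a) training certified — satisfied.
(i) Schedule A material — fails.
(ii) ≥21 days' notice — not satisfied.
(iii) not (weather ok) — not satisfied.
(b): F OR F OR F → false.
(2) = T AND F = false.
(a) start within hours — fails.
(b) no residence in 150 ft — satisfied.
So (3) is not satisfied (F AND T).
So Overall is not satisfied (F OR F OR F).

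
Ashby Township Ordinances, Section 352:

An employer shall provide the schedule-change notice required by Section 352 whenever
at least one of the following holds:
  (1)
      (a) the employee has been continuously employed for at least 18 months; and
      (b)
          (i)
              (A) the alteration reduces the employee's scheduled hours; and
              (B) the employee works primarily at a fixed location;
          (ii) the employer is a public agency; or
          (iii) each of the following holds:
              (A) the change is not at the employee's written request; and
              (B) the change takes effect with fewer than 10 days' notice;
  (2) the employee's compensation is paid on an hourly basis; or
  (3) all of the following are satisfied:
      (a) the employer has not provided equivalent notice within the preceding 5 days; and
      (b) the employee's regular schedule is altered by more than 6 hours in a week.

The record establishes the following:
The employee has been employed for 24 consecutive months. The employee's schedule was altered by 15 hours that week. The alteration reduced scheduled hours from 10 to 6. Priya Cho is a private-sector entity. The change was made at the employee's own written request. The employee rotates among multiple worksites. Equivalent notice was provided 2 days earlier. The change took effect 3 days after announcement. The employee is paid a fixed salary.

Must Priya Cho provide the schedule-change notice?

(a) tenure ≥ 18 mo. — holds.
(A) hours reduced — met.
(B) fixed location — not satisfied.
So (i) is not satisfied (T AND F).
(ii) public agency — not met.
(A) not employee-requested — fails.
(B) < 10 days' notice — met.
(iii) = F AND T = false.
(b): F OR F OR F → false.
(1) = T AND F = false.
(2) hourly-paid — not met.
(a) no recent notice — fails.
(b) schedule shift > 6h — met.
(3): F AND T → false.
So Overall is not satisfied (F OR F OR F).

No — not required.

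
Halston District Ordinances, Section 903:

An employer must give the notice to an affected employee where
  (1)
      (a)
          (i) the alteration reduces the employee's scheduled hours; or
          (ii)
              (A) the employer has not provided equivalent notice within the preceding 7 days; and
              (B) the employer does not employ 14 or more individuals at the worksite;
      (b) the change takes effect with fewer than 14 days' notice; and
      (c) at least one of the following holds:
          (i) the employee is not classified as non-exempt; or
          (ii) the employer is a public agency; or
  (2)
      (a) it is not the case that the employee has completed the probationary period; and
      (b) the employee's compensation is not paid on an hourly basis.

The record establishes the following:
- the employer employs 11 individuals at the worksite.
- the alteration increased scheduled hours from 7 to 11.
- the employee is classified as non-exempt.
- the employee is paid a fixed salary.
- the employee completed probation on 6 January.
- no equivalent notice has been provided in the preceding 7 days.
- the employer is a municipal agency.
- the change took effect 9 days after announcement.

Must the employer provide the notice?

Yes — required.

(i) hours reduced — not met.
(A) no recent notice — satisfied.
(B) not (≥ 14 at site) — holds.
(ii) = T AND T = true.
(a): F OR T → true.
(b) < 14 days' notice — satisfied.
(i) not (non-exempt) — not satisfied.
(ii) public agency — holds.
(c): F OR T → true.
(1): T AND T AND T → true.
(a) not (past probation) — not satisfied.
(b) not (hourly-paid) — holds.
(2) = F AND T = false.
Overall = T OR F = true.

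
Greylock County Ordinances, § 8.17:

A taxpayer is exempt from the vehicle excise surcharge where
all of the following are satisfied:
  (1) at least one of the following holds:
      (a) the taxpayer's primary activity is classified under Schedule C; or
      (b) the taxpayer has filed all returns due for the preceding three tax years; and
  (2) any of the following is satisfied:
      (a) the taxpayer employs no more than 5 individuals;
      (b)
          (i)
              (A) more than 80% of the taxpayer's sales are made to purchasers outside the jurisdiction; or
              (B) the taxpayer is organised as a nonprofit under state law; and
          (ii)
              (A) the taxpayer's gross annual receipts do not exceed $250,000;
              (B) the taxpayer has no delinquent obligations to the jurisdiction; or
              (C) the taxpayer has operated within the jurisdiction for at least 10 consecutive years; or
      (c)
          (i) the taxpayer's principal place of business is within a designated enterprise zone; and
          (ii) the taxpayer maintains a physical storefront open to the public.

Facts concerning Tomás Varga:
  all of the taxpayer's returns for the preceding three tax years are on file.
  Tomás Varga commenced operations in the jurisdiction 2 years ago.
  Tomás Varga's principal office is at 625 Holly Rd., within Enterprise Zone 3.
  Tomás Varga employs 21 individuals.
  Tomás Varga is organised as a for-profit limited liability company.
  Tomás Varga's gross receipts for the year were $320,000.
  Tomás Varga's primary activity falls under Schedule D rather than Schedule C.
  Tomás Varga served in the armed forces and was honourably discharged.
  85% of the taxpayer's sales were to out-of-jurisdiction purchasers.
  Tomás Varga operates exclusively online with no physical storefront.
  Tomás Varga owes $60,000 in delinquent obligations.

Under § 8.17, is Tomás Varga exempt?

(a) Schedule C activity — fails.
(b) returns current — holds.
(1): F OR T → true.
(a) ≤ 5 employees — fails.
(A) >80% out-of-jur. sales — met.
(B) nonprofit — not met.
(i): T OR F → true.
(A) receipts ≤ $250,000 — fails.
(B) no delinquency — fails.
(C) ≥ 10 yrs in jurisdiction — not satisfied.
(ii): F OR F OR F → false.
So (b) is not satisfied (T AND F).
(i) in enterprise zone — satisfied.
(ii) has storefront — fails.
So (c) is not satisfied (T AND F).
So (2) is not satisfied (F OR F OR F).
Overall = T AND F = false.

No — not exempt.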